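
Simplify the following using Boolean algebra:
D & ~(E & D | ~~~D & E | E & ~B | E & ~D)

D & ~(E & D | ~~~D & E | E & ~B | E & ~D)
= D & ~(E & D | ~D & E | E & ~B | E & ~D)
= D & ~(E | E & ~B | E & ~D)
= D & ~(E | E & ~D)
= D & ~E

D & ~E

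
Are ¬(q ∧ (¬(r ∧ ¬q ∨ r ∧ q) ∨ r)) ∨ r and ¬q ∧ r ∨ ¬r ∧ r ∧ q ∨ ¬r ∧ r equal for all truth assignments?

E1: ¬(q ∧ (¬(r ∧ ¬q ∨ r ∧ q) ∨ r)) ∨ r
    = ¬(q ∧ (¬r ∨ r)) ∨ r   [distribution]
    = ¬q ∨ r   [complement / identity]
E2: ¬q ∧ r ∨ ¬r ∧ r ∧ q ∨ ¬r ∧ r
    = ¬q ∧ r ∨ ¬r ∧ r   [absorption]
    = ¬q ∧ r   [complement / identity]
These differ: at q=1, r=1, E1 = 1 but E2 = 0.

No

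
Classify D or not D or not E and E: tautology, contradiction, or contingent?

D or not D or not E and E
= D or not D
= True

tautology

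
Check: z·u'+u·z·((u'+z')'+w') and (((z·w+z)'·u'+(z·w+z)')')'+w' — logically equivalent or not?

E1: z·u'+u·z·((u'+z')'+w')
    = z·u'+u·z·(u·z+w')   — De Morgan
    = z·u'+u·z   — absorption
    = z   — distribution
E2: (((z·w+z)'·u'+(z·w+z)')')'+w'
    = (((z·w+z)')')'+w'   — absorption
    = ((z')')'+w'   — absorption
    = z'+w'   — double negation
These differ: at u=0, w=0, z=0, E1 = 0 but E2 = 1.

No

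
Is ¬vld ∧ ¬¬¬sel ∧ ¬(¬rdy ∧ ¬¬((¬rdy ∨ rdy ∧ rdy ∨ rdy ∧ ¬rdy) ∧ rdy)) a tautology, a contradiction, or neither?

neither

¬vld ∧ ¬¬¬sel ∧ ¬(¬rdy ∧ ¬¬((¬rdy ∨ rdy ∧ rdy ∨ rdy ∧ ¬rdy) ∧ rdy))
= ¬vld ∧ ¬sel ∧ ¬(¬rdy ∧ ¬¬((¬rdy ∨ rdy ∧ rdy ∨ rdy ∧ ¬rdy) ∧ rdy))
= ¬vld ∧ ¬sel ∧ ¬(¬rdy ∧ ¬¬((¬rdy ∨ rdy) ∧ rdy))
= ¬vld ∧ ¬sel ∧ (rdy ∨ ¬((¬rdy ∨ rdy) ∧ rdy))
= ¬vld ∧ ¬sel ∧ (rdy ∨ ¬rdy)
= ¬vld ∧ ¬sel
This depends on sel, vld, so it is not a constant.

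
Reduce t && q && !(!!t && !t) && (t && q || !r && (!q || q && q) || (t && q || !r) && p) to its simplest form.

t && q

t && q && !(!!t && !t) && (t && q || !r && (!q || q && q) || (t && q || !r) && p)
= t && q && (!t || t) && (t && q || !r && (!q || q && q) || (t && q || !r) && p)
= t && q && (!t || t) && (t && q || !r && (!q || q) || (t && q || !r) && p)
= t && q && (!t || t) && (t && q || !r || (t && q || !r) && p)
= t && q && (t && q || !r || (t && q || !r) && p)
= t && q && (t && q || !r)
= t && q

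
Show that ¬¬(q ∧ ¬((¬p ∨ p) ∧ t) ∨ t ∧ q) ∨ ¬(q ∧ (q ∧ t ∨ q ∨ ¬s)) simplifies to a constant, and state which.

True

¬¬(q ∧ ¬((¬p ∨ p) ∧ t) ∨ t ∧ q) ∨ ¬(q ∧ (q ∧ t ∨ q ∨ ¬s))
= ¬¬(q ∧ ¬t ∨ t ∧ q) ∨ ¬(q ∧ (q ∧ t ∨ q ∨ ¬s))
= q ∧ ¬t ∨ t ∧ q ∨ ¬(q ∧ (q ∧ t ∨ q ∨ ¬s))
= q ∧ ¬t ∨ t ∧ q ∨ ¬(q ∧ (q ∨ ¬s))
= q ∨ ¬(q ∧ (q ∨ ¬s))
= q ∨ ¬q
= True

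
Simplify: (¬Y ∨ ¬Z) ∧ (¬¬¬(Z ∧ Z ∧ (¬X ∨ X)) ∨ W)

¬Y ∧ W ∨ ¬Z

(¬Y ∨ ¬Z) ∧ (¬¬¬(Z ∧ Z ∧ (¬X ∨ X)) ∨ W)
= (¬Y ∨ ¬Z) ∧ (¬¬¬(Z ∧ Z) ∨ W)   [complement / identity]
= (¬Y ∨ ¬Z) ∧ (¬¬¬Z ∨ W)   [idempotence]
= (¬Y ∨ ¬Z) ∧ (¬Z ∨ W)   [double negation]
= ¬Y ∧ W ∨ ¬Z   [distribution]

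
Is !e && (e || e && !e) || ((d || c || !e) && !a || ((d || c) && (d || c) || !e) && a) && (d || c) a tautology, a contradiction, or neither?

neither

!e && (e || e && !e) || ((d || c || !e) && !a || ((d || c) && (d || c) || !e) && a) && (d || c)
= !e && (e || e && !e) || ((d || c || !e) && !a || (d || c || !e) && a) && (d || c)   (idempotence)
= !e && e || ((d || c || !e) && !a || (d || c || !e) && a) && (d || c)   (complement / identity)
= !e && e || (d || c || !e) && (d || c)   (distribution)
= (d || c || !e) && (d || c)   (complement / identity)
= d || c   (absorption)
This depends on c, d, so it is not a constant.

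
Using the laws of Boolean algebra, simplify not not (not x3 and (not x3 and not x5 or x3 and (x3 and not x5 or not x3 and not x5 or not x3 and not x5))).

not not (not x3 and (not x3 and not x5 or x3 and (x3 and not x5 or not x3 and not x5 or not x3 and not x5)))
= not not (not x3 and (not x3 and not x5 or x3 and (x3 and not x5 or not x3 and not x5)))   (idempotence)
= not x3 and (not x3 and not x5 or x3 and (x3 and not x5 or not x3 and not x5))   (double negation)
= not x3 and (not x3 and not x5 or x3 and not x5)   (distribution)
= not x3 and not x5   (distribution)

not x3 and not x5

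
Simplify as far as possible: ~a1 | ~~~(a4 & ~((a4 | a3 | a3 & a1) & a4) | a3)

~a1 | ~~~(a4 & ~((a4 | a3 | a3 & a1) & a4) | a3)
= ~a1 | ~~~(a4 & ~((a4 | a3) & a4) | a3)
= ~a1 | ~~~(a4 & ~a4 | a3)
= ~a1 | ~~~a3
= ~a1 | ~a3

~a1 | ~a3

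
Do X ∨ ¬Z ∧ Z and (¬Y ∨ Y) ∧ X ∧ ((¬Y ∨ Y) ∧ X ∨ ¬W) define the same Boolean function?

E1: X ∨ ¬Z ∧ Z
    = X   — complement / identity
E2: (¬Y ∨ Y) ∧ X ∧ ((¬Y ∨ Y) ∧ X ∨ ¬W)
    = (¬Y ∨ Y) ∧ X   — absorption
    = X   — complement / identity
Both reduce to X, so they are equivalent.

Yes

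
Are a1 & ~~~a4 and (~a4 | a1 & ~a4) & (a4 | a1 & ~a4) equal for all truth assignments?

E1: a1 & ~~~a4
    = a1 & ~a4   — double negation
E2: (~a4 | a1 & ~a4) & (a4 | a1 & ~a4)
    = ~a4 & a4 | a1 & ~a4   — distribution
    = a1 & ~a4   — complement / identity
Both reduce to a1 & ~a4, so they are equivalent.

Yes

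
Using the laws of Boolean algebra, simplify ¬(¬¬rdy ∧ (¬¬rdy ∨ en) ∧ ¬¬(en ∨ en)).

¬(¬¬rdy ∧ (¬¬rdy ∨ en) ∧ ¬¬(en ∨ en))
= ¬(¬¬rdy ∧ ¬¬(en ∨ en))   [absorption]
= ¬(¬¬rdy ∧ ¬¬en)   [idempotence]
= ¬rdy ∨ ¬en   [De Morgan]

¬rdy ∨ ¬en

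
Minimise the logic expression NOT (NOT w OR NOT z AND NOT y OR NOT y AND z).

w AND y

NOT (NOT w OR NOT z AND NOT y OR NOT y AND z)
= NOT (NOT w OR NOT y)
= w AND y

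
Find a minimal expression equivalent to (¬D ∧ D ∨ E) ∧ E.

(¬D ∧ D ∨ E) ∧ E
= E ∧ E
= E

E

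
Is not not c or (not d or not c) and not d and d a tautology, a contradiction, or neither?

not not c or (not d or not c) and not d and d
= not not c or not d and d   [absorption]
= not not c   [complement / identity]
= c   [double negation]
This depends on c, so it is not a constant.

neither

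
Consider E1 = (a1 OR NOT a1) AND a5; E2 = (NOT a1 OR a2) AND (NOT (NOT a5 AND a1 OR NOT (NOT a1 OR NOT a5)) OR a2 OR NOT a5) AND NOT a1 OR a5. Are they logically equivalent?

No

E1: (a1 OR NOT a1) AND a5
    = a5   (complement / identity)
E2: (NOT a1 OR a2) AND (NOT (NOT a5 AND a1 OR NOT (NOT a1 OR NOT a5)) OR a2 OR NOT a5) AND NOT a1 OR a5
    = (NOT a1 OR a2) AND (NOT (NOT a5 AND a1 OR a1 AND a5) OR a2 OR NOT a5) AND NOT a1 OR a5   (De Morgan)
    = (NOT a1 OR a2) AND (NOT a1 OR a2 OR NOT a5) AND NOT a1 OR a5   (distribution)
    = (NOT a1 OR a2) AND NOT a1 OR a5   (absorption)
    = NOT a1 OR a5   (absorption)
These differ: at a1=0, a2=0, a5=0, E1 = 0 but E2 = 1.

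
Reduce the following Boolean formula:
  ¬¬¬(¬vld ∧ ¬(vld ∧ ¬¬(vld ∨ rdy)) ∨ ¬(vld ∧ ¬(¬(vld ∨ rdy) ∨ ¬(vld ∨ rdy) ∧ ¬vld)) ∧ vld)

vld

¬¬¬(¬vld ∧ ¬(vld ∧ ¬¬(vld ∨ rdy)) ∨ ¬(vld ∧ ¬(¬(vld ∨ rdy) ∨ ¬(vld ∨ rdy) ∧ ¬vld)) ∧ vld)
= ¬¬¬(¬vld ∧ ¬(vld ∧ ¬¬(vld ∨ rdy)) ∨ ¬(vld ∧ ¬¬(vld ∨ rdy)) ∧ vld)
= ¬¬¬¬(vld ∧ ¬¬(vld ∨ rdy))
= ¬¬(vld ∧ ¬¬(vld ∨ rdy))
= ¬¬(vld ∧ (vld ∨ rdy))
= vld ∧ (vld ∨ rdy)
= vld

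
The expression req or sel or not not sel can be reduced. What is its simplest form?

req or sel or not not sel
= req or sel or sel   — double negation
= req or sel   — idempotence

req or sel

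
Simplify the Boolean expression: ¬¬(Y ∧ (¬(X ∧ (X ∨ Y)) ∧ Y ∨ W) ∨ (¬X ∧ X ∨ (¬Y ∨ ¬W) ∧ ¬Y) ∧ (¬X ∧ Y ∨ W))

¬X ∧ Y ∨ W

¬¬(Y ∧ (¬(X ∧ (X ∨ Y)) ∧ Y ∨ W) ∨ (¬X ∧ X ∨ (¬Y ∨ ¬W) ∧ ¬Y) ∧ (¬X ∧ Y ∨ W))
= ¬¬(Y ∧ (¬X ∧ Y ∨ W) ∨ (¬X ∧ X ∨ (¬Y ∨ ¬W) ∧ ¬Y) ∧ (¬X ∧ Y ∨ W))   — absorption
= ¬¬(Y ∧ (¬X ∧ Y ∨ W) ∨ (¬Y ∨ ¬W) ∧ ¬Y ∧ (¬X ∧ Y ∨ W))   — complement / identity
= Y ∧ (¬X ∧ Y ∨ W) ∨ (¬Y ∨ ¬W) ∧ ¬Y ∧ (¬X ∧ Y ∨ W)   — double negation
= Y ∧ (¬X ∧ Y ∨ W) ∨ ¬Y ∧ (¬X ∧ Y ∨ W)   — absorption
= ¬X ∧ Y ∨ W   — distribution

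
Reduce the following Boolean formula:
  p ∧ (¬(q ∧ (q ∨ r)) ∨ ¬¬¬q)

p ∧ (¬(q ∧ (q ∨ r)) ∨ ¬¬¬q)
= p ∧ (¬(q ∧ (q ∨ r)) ∨ ¬q)   [double negation]
= p ∧ (¬q ∨ ¬q)   [absorption]
= p ∧ ¬q   [idempotence]

p ∧ ¬q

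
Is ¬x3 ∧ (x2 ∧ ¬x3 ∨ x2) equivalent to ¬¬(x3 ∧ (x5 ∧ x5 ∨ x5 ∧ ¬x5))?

No

E1: ¬x3 ∧ (x2 ∧ ¬x3 ∨ x2)
    = ¬x3 ∧ x2   (absorption)
E2: ¬¬(x3 ∧ (x5 ∧ x5 ∨ x5 ∧ ¬x5))
    = ¬¬(x3 ∧ x5)   (distribution)
    = x3 ∧ x5   (double negation)
These differ: at x2=1, x3=0, x5=1, E1 = 1 but E2 = 0.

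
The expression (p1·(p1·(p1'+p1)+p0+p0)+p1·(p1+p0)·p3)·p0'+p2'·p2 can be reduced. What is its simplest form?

p1·p0'

(p1·(p1·(p1'+p1)+p0+p0)+p1·(p1+p0)·p3)·p0'+p2'·p2
= (p1·(p1+p0+p0)+p1·(p1+p0)·p3)·p0'+p2'·p2
= (p1·(p1+p0)+p1·(p1+p0)·p3)·p0'+p2'·p2
= p1·(p1+p0)·p0'+p2'·p2
= p1·p0'+p2'·p2
= p1·p0'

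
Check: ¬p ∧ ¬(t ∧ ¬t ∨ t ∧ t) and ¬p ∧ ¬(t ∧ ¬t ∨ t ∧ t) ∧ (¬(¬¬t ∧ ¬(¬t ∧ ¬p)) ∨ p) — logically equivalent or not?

E1: ¬p ∧ ¬(t ∧ ¬t ∨ t ∧ t)
    = ¬p ∧ ¬t   [distribution]
E2: ¬p ∧ ¬(t ∧ ¬t ∨ t ∧ t) ∧ (¬(¬¬t ∧ ¬(¬t ∧ ¬p)) ∨ p)
    = ¬p ∧ ¬t ∧ (¬(¬¬t ∧ ¬(¬t ∧ ¬p)) ∨ p)   [distribution]
    = ¬p ∧ ¬t ∧ (¬t ∨ ¬t ∧ ¬p ∨ p)   [De Morgan]
    = ¬p ∧ ¬t ∧ (¬t ∨ p)   [absorption]
    = ¬p ∧ ¬t   [absorption]
Both reduce to ¬p ∧ ¬t, so they are equivalent.

Yes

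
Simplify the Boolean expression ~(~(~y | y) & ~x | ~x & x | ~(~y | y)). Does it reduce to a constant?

~(~(~y | y) & ~x | ~x & x | ~(~y | y))
= ~(~(~y | y) & ~x | ~(~y | y))   — complement / identity
= ~~(~y | y)   — absorption
= ~y | y   — double negation
= 1   — complement

1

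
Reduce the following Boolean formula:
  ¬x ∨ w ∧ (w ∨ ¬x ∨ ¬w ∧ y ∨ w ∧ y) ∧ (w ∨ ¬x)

¬x ∨ w

¬x ∨ w ∧ (w ∨ ¬x ∨ ¬w ∧ y ∨ w ∧ y) ∧ (w ∨ ¬x)
= ¬x ∨ w ∧ (w ∨ ¬x ∨ y) ∧ (w ∨ ¬x)
= ¬x ∨ w ∧ (w ∨ ¬x)
= ¬x ∨ w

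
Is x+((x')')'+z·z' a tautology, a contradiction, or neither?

x+((x')')'+z·z'
= x+x'+z·z'
= x+x'
= 1

tautology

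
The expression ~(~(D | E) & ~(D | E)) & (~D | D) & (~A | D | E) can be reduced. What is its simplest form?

~(~(D | E) & ~(D | E)) & (~D | D) & (~A | D | E)
= ~(~(D | E) & ~(D | E)) & (~A | D | E)   [complement / identity]
= (D | E | D | E) & (~A | D | E)   [De Morgan]
= D | E | (D | E) & ~A   [distribution]
= D | E   [absorption]

D | E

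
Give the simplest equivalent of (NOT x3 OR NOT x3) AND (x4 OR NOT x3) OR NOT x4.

NOT x3 OR NOT x4

(NOT x3 OR NOT x3) AND (x4 OR NOT x3) OR NOT x4
= NOT x3 OR NOT x3 AND x4 OR NOT x4
= NOT x3 OR NOT x4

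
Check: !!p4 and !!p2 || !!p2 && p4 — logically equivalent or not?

No

E1: !!p4
    = p4   (double negation)
E2: !!p2 || !!p2 && p4
    = !!p2   (absorption)
    = p2   (double negation)
These differ: at p2=1, p4=0, E1 = 0 but E2 = 1.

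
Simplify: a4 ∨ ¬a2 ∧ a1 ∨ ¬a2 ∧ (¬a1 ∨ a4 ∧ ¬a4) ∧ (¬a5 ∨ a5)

a4 ∨ ¬a2 ∧ a1 ∨ ¬a2 ∧ (¬a1 ∨ a4 ∧ ¬a4) ∧ (¬a5 ∨ a5)
= a4 ∨ ¬a2 ∧ a1 ∨ ¬a2 ∧ (¬a1 ∨ a4 ∧ ¬a4)   (complement / identity)
= a4 ∨ ¬a2 ∧ a1 ∨ ¬a2 ∧ ¬a1   (complement / identity)
= a4 ∨ ¬a2   (distribution)

a4 ∨ ¬a2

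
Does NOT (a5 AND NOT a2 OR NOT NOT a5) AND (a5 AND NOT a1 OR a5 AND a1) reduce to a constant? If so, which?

yes, False

NOT (a5 AND NOT a2 OR NOT NOT a5) AND (a5 AND NOT a1 OR a5 AND a1)
= NOT (a5 AND NOT a2 OR a5) AND (a5 AND NOT a1 OR a5 AND a1)   — double negation
= NOT a5 AND (a5 AND NOT a1 OR a5 AND a1)   — absorption
= NOT a5 AND a5   — distribution
= FALSE   — complement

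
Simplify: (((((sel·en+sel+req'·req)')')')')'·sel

0

(((((sel·en+sel+req'·req)')')')')'·sel
= (((((sel·en+sel)')')')')'·sel   (complement / identity)
= ((((sel')')')')'·sel   (absorption)
= ((sel')')'·sel   (double negation)
= sel'·sel   (double negation)
= 0   (complement)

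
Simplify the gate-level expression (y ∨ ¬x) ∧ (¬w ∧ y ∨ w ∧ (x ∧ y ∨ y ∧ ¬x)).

(y ∨ ¬x) ∧ (¬w ∧ y ∨ w ∧ (x ∧ y ∨ y ∧ ¬x))
= (y ∨ ¬x) ∧ (¬w ∧ y ∨ w ∧ y)   — distribution
= (y ∨ ¬x) ∧ y   — distribution
= y   — absorption

y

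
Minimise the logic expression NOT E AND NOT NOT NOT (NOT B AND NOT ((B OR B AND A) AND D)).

NOT E AND NOT NOT NOT (NOT B AND NOT ((B OR B AND A) AND D))
= NOT E AND NOT NOT NOT (NOT B AND NOT (B AND D))
= NOT E AND NOT (NOT B AND NOT (B AND D))
= NOT E AND (B OR B AND D)
= NOT E AND B

NOT E AND B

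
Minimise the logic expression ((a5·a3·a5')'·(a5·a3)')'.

a5·a3

((a5·a3·a5')'·(a5·a3)')'
= a5·a3·a5'+a5·a3   (De Morgan)
= a5·a3   (absorption)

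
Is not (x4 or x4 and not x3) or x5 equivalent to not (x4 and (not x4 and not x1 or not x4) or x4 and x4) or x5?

Yes

E1: not (x4 or x4 and not x3) or x5
    = not x4 or x5
E2: not (x4 and (not x4 and not x1 or not x4) or x4 and x4) or x5
    = not (x4 and not x4 or x4 and x4) or x5
    = not x4 or x5
Both reduce to not x4 or x5, so they are equivalent.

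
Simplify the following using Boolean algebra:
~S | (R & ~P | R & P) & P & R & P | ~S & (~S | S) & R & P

~S | R & P

~S | (R & ~P | R & P) & P & R & P | ~S & (~S | S) & R & P
= ~S | (R & ~P | R & P) & P & R & P | ~S & R & P
= ~S | R & P & R & P | ~S & R & P
= ~S | (R & P | ~S) & R & P
= ~S | R & P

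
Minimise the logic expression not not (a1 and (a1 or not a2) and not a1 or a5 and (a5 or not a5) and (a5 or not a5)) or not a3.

a5 or not a3

not not (a1 and (a1 or not a2) and not a1 or a5 and (a5 or not a5) and (a5 or not a5)) or not a3
= not not (a1 and (a1 or not a2) and not a1 or a5 and (a5 or not a5)) or not a3   (complement / identity)
= not not (a1 and not a1 or a5 and (a5 or not a5)) or not a3   (absorption)
= a1 and not a1 or a5 and (a5 or not a5) or not a3   (double negation)
= a1 and not a1 or a5 or not a3   (complement / identity)
= a5 or not a3   (complement / identity)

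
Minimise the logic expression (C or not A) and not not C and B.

(C or not A) and not not C and B
= (C or not A) and C and B
= C and B

C and B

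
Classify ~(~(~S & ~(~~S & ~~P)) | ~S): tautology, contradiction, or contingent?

contradiction

~(~(~S & ~(~~S & ~~P)) | ~S)
= ~S & ~(~~S & ~~P) & S   [De Morgan]
= ~S & (~S | ~P) & S   [De Morgan]
= ~S & S   [absorption]
= 0   [complement]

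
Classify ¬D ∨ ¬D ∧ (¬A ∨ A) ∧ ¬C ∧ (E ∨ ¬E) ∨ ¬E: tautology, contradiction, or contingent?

¬D ∨ ¬D ∧ (¬A ∨ A) ∧ ¬C ∧ (E ∨ ¬E) ∨ ¬E
= ¬D ∨ ¬D ∧ ¬C ∧ (E ∨ ¬E) ∨ ¬E
= ¬D ∨ ¬D ∧ ¬C ∨ ¬E
= ¬D ∨ ¬E
This depends on D, E, so it is not a constant.

contingent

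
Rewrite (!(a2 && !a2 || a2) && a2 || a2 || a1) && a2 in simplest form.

(!(a2 && !a2 || a2) && a2 || a2 || a1) && a2
= (!a2 && a2 || a2 || a1) && a2   [complement / identity]
= (a2 || a1) && a2   [complement / identity]
= a2   [absorption]

a2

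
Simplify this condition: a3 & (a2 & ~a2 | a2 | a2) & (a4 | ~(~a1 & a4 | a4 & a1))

a3 & (a2 & ~a2 | a2 | a2) & (a4 | ~(~a1 & a4 | a4 & a1))
= a3 & (a2 & ~a2 | a2 | a2) & (a4 | ~a4)   (distribution)
= a3 & (a2 & ~a2 | a2 | a2)   (complement / identity)
= a3 & (a2 | a2)   (complement / identity)
= a3 & a2   (idempotence)

a3 & a2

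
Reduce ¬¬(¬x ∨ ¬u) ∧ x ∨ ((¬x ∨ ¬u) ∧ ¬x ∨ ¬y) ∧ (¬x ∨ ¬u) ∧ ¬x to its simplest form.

¬x ∨ ¬u

¬¬(¬x ∨ ¬u) ∧ x ∨ ((¬x ∨ ¬u) ∧ ¬x ∨ ¬y) ∧ (¬x ∨ ¬u) ∧ ¬x
= ¬¬(¬x ∨ ¬u) ∧ x ∨ (¬x ∨ ¬u) ∧ ¬x   (absorption)
= (¬x ∨ ¬u) ∧ x ∨ (¬x ∨ ¬u) ∧ ¬x   (double negation)
= ¬x ∨ ¬u   (distribution)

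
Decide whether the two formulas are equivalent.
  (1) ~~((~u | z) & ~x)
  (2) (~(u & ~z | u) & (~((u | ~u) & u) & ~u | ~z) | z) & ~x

Yes

E1: ~~((~u | z) & ~x)
    = (~u | z) & ~x   — double negation
E2: (~(u & ~z | u) & (~((u | ~u) & u) & ~u | ~z) | z) & ~x
    = (~(u & ~z | u) & (~u & ~u | ~z) | z) & ~x   — complement / identity
    = (~u & (~u & ~u | ~z) | z) & ~x   — absorption
    = (~u & (~u | ~z) | z) & ~x   — idempotence
    = (~u | z) & ~x   — absorption
Both reduce to (~u | z) & ~x, so they are equivalent.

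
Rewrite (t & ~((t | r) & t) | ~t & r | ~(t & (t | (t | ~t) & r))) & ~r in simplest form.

~t & ~r

(t & ~((t | r) & t) | ~t & r | ~(t & (t | (t | ~t) & r))) & ~r
= (t & ~((t | r) & t) | ~t & r | ~(t & (t | r))) & ~r   — complement / identity
= (t & ~t | ~t & r | ~(t & (t | r))) & ~r   — absorption
= (t & ~t | ~t & r | ~t) & ~r   — absorption
= (~t & r | ~t) & ~r   — complement / identity
= ~t & ~r   — absorption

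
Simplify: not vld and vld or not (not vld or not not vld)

not vld and vld or not (not vld or not not vld)
= not vld and vld or vld and not vld   [De Morgan]
= vld and not vld   [complement / identity]
= False   [complement]

False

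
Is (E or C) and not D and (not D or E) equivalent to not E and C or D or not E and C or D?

E1: (E or C) and not D and (not D or E)
    = (E or C) and not D
E2: not E and C or D or not E and C or D
    = not E and C or D
These differ: at C=0, D=1, E=1, E1 = 0 but E2 = 1.

No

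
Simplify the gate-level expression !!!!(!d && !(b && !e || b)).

!!!!(!d && !(b && !e || b))
= !!!!(!d && !b)   [absorption]
= !!(!d && !b)   [double negation]
= !d && !b   [double negation]

!d && !b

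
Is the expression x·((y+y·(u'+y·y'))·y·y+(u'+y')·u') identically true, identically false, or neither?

neither

x·((y+y·(u'+y·y'))·y·y+(u'+y')·u')
= x·((y+y·u')·y·y+(u'+y')·u')   [complement / identity]
= x·((y+y·u')·y·y+u')   [absorption]
= x·(y·y·y+u')   [absorption]
= x·(y·y+u')   [idempotence]
= x·(y+u')   [idempotence]
This depends on u, x, y, so it is not a constant.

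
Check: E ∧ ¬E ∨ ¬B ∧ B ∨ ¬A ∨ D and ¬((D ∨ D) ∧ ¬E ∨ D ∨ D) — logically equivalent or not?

No

E1: E ∧ ¬E ∨ ¬B ∧ B ∨ ¬A ∨ D
    = E ∧ ¬E ∨ ¬A ∨ D   (complement / identity)
    = ¬A ∨ D   (complement / identity)
E2: ¬((D ∨ D) ∧ ¬E ∨ D ∨ D)
    = ¬(D ∨ D)   (absorption)
    = ¬D   (idempotence)
These differ: at A=0, B=0, D=1, E=0, E1 = 1 but E2 = 0.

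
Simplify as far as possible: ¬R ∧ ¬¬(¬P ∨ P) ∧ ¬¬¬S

¬R ∧ ¬S

¬R ∧ ¬¬(¬P ∨ P) ∧ ¬¬¬S
= ¬R ∧ (¬P ∨ P) ∧ ¬¬¬S   — double negation
= ¬R ∧ (¬P ∨ P) ∧ ¬S   — double negation
= ¬R ∧ ¬S   — complement / identity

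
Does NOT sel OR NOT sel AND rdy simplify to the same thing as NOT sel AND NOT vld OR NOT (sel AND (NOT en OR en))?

E1: NOT sel OR NOT sel AND rdy
    = NOT sel   [absorption]
E2: NOT sel AND NOT vld OR NOT (sel AND (NOT en OR en))
    = NOT sel AND NOT vld OR NOT sel   [complement / identity]
    = NOT sel   [absorption]
Both reduce to NOT sel, so they are equivalent.

Yes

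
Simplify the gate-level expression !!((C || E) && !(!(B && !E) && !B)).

(C || E) && B

!!((C || E) && !(!(B && !E) && !B))
= !!((C || E) && (B && !E || B))   [De Morgan]
= !!((C || E) && B)   [absorption]
= (C || E) && B   [double negation]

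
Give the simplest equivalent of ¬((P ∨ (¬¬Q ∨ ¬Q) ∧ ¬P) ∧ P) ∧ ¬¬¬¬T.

¬((P ∨ (¬¬Q ∨ ¬Q) ∧ ¬P) ∧ P) ∧ ¬¬¬¬T
= ¬((P ∨ (Q ∨ ¬Q) ∧ ¬P) ∧ P) ∧ ¬¬¬¬T
= ¬((P ∨ ¬P) ∧ P) ∧ ¬¬¬¬T
= ¬P ∧ ¬¬¬¬T
= ¬P ∧ ¬¬T
= ¬P ∧ T

¬P ∧ T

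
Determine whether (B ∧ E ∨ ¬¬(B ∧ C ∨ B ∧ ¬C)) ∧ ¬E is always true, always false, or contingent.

contingent

(B ∧ E ∨ ¬¬(B ∧ C ∨ B ∧ ¬C)) ∧ ¬E
= (B ∧ E ∨ B ∧ C ∨ B ∧ ¬C) ∧ ¬E
= (B ∧ E ∨ B) ∧ ¬E
= B ∧ ¬E
This depends on B, E, so it is not a constant.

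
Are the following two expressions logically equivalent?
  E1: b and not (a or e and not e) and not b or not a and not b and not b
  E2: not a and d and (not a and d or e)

No

E1: b and not (a or e and not e) and not b or not a and not b and not b
    = b and not a and not b or not a and not b and not b   — complement / identity
    = not a and not b   — distribution
E2: not a and d and (not a and d or e)
    = not a and d   — absorption
These differ: at a=0, b=0, d=0, e=1, E1 = 1 but E2 = 0.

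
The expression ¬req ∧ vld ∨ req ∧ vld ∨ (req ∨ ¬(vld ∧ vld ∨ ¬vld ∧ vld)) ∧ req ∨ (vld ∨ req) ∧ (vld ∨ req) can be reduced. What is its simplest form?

¬req ∧ vld ∨ req ∧ vld ∨ (req ∨ ¬(vld ∧ vld ∨ ¬vld ∧ vld)) ∧ req ∨ (vld ∨ req) ∧ (vld ∨ req)
= vld ∨ (req ∨ ¬(vld ∧ vld ∨ ¬vld ∧ vld)) ∧ req ∨ (vld ∨ req) ∧ (vld ∨ req)   (distribution)
= vld ∨ (req ∨ ¬vld) ∧ req ∨ (vld ∨ req) ∧ (vld ∨ req)   (distribution)
= vld ∨ (req ∨ ¬vld) ∧ req ∨ vld ∨ req   (idempotence)
= vld ∨ req ∨ vld ∨ req   (absorption)
= vld ∨ req   (idempotence)

vld ∨ req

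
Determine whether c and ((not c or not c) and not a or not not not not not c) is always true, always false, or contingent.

c and ((not c or not c) and not a or not not not not not c)
= c and ((not c or not c) and not a or not not not c)   [double negation]
= c and ((not c or not c) and not a or not c)   [double negation]
= c and (not c and not a or not c)   [idempotence]
= c and not c   [absorption]
= False   [complement]

always false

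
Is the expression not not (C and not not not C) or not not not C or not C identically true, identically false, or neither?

neither

not not (C and not not not C) or not not not C or not C
= not not (C and not C) or not not not C or not C
= C and not C or not not not C or not C
= C and not C or not C or not C
= not C or not C
= not C
This depends on C, so it is not a constant.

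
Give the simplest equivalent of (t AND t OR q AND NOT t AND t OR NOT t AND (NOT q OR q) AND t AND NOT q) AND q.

(t AND t OR q AND NOT t AND t OR NOT t AND (NOT q OR q) AND t AND NOT q) AND q
= (t AND t OR q AND NOT t AND t OR NOT t AND t AND NOT q) AND q   — complement / identity
= (t AND t OR NOT t AND t) AND q   — distribution
= t AND q   — distribution

t AND q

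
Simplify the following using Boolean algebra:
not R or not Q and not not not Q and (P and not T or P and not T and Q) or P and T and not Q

not R or P and not Q

not R or not Q and not not not Q and (P and not T or P and not T and Q) or P and T and not Q
= not R or not Q and not not not Q and P and not T or P and T and not Q   (absorption)
= not R or not Q and not Q and P and not T or P and T and not Q   (double negation)
= not R or not Q and P and not T or P and T and not Q   (idempotence)
= not R or (P and not T or P and T) and not Q   (distribution)
= not R or P and not Q   (distribution)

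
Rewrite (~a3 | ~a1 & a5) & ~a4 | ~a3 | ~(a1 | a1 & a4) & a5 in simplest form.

(~a3 | ~a1 & a5) & ~a4 | ~a3 | ~(a1 | a1 & a4) & a5
= (~a3 | ~a1 & a5) & ~a4 | ~a3 | ~a1 & a5
= ~a3 | ~a1 & a5

~a3 | ~a1 & a5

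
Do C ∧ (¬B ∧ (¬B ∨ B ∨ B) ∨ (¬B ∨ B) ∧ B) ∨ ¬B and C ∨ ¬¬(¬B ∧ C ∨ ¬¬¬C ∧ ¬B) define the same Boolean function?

E1: C ∧ (¬B ∧ (¬B ∨ B ∨ B) ∨ (¬B ∨ B) ∧ B) ∨ ¬B
    = C ∧ (¬B ∧ (¬B ∨ B) ∨ (¬B ∨ B) ∧ B) ∨ ¬B   — idempotence
    = C ∧ (¬B ∨ B) ∨ ¬B   — distribution
    = C ∨ ¬B   — complement / identity
E2: C ∨ ¬¬(¬B ∧ C ∨ ¬¬¬C ∧ ¬B)
    = C ∨ ¬¬(¬B ∧ C ∨ ¬C ∧ ¬B)   — double negation
    = C ∨ ¬¬¬B   — distribution
    = C ∨ ¬B   — double negation
Both reduce to C ∨ ¬B, so they are equivalent.

Yes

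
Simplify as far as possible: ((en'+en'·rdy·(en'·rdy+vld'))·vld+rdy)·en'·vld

en'·vld

((en'+en'·rdy·(en'·rdy+vld'))·vld+rdy)·en'·vld
= ((en'+en'·rdy)·vld+rdy)·en'·vld   [absorption]
= (en'·vld+rdy)·en'·vld   [absorption]
= en'·vld   [absorption]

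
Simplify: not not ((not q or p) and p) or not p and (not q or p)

not q or p

not not ((not q or p) and p) or not p and (not q or p)
= (not q or p) and p or not p and (not q or p)   (double negation)
= not q or p   (distribution)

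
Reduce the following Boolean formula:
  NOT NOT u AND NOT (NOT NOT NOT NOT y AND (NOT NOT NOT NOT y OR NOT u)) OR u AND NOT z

NOT NOT u AND NOT (NOT NOT NOT NOT y AND (NOT NOT NOT NOT y OR NOT u)) OR u AND NOT z
= NOT NOT u AND NOT NOT NOT NOT NOT y OR u AND NOT z   — absorption
= NOT NOT u AND NOT NOT NOT y OR u AND NOT z   — double negation
= u AND NOT NOT NOT y OR u AND NOT z   — double negation
= u AND (NOT NOT NOT y OR NOT z)   — distribution
= u AND (NOT y OR NOT z)   — double negation

u AND (NOT y OR NOT z)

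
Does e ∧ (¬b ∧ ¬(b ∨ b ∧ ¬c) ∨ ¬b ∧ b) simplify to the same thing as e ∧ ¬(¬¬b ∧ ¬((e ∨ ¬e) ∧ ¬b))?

E1: e ∧ (¬b ∧ ¬(b ∨ b ∧ ¬c) ∨ ¬b ∧ b)
    = e ∧ (¬b ∧ ¬b ∨ ¬b ∧ b)   (absorption)
    = e ∧ ¬b   (distribution)
E2: e ∧ ¬(¬¬b ∧ ¬((e ∨ ¬e) ∧ ¬b))
    = e ∧ ¬(¬¬b ∧ ¬¬b)   (complement / identity)
    = e ∧ (¬b ∨ ¬b)   (De Morgan)
    = e ∧ ¬b   (idempotence)
Both reduce to e ∧ ¬b, so they are equivalent.

Yes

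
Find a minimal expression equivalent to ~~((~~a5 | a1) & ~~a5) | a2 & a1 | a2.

~~((~~a5 | a1) & ~~a5) | a2 & a1 | a2
= ~~~~a5 | a2 & a1 | a2   — absorption
= ~~~~a5 | a2   — absorption
= ~~a5 | a2   — double negation
= a5 | a2   — double negation

a5 | a2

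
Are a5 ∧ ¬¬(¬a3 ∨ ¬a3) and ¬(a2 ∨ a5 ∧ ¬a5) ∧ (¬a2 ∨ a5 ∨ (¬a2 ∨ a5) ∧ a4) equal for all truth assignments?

E1: a5 ∧ ¬¬(¬a3 ∨ ¬a3)
    = a5 ∧ (¬a3 ∨ ¬a3)   — double negation
    = a5 ∧ ¬a3   — idempotence
E2: ¬(a2 ∨ a5 ∧ ¬a5) ∧ (¬a2 ∨ a5 ∨ (¬a2 ∨ a5) ∧ a4)
    = ¬a2 ∧ (¬a2 ∨ a5 ∨ (¬a2 ∨ a5) ∧ a4)   — complement / identity
    = ¬a2 ∧ (¬a2 ∨ a5)   — absorption
    = ¬a2   — absorption
These differ: at a2=0, a3=1, a4=0, a5=1, E1 = 0 but E2 = 1.

No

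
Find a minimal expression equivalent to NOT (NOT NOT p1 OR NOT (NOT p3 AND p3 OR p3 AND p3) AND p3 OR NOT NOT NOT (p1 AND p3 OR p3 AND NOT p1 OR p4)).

NOT p1 AND (p3 OR p4)

NOT (NOT NOT p1 OR NOT (NOT p3 AND p3 OR p3 AND p3) AND p3 OR NOT NOT NOT (p1 AND p3 OR p3 AND NOT p1 OR p4))
= NOT (NOT NOT p1 OR NOT p3 AND p3 OR NOT NOT NOT (p1 AND p3 OR p3 AND NOT p1 OR p4))   [distribution]
= NOT (NOT NOT p1 OR NOT p3 AND p3 OR NOT NOT NOT (p3 OR p4))   [distribution]
= NOT (NOT NOT p1 OR NOT NOT NOT (p3 OR p4))   [complement / identity]
= NOT (NOT NOT p1 OR NOT (p3 OR p4))   [double negation]
= NOT p1 AND (p3 OR p4)   [De Morgan]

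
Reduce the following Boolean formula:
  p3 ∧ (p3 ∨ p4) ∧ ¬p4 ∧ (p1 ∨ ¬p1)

p3 ∧ ¬p4

p3 ∧ (p3 ∨ p4) ∧ ¬p4 ∧ (p1 ∨ ¬p1)
= p3 ∧ ¬p4 ∧ (p1 ∨ ¬p1)   — absorption
= p3 ∧ ¬p4   — complement / identity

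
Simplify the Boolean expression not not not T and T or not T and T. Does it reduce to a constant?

False

not not not T and T or not T and T
= not T and T or not T and T   [double negation]
= not T and T   [complement / identity]
= False   [complement]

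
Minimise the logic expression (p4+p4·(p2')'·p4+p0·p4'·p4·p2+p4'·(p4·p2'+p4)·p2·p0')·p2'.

p4·p2'

(p4+p4·(p2')'·p4+p0·p4'·p4·p2+p4'·(p4·p2'+p4)·p2·p0')·p2'
= (p4+p4·(p2')'·p4+p0·p4'·p4·p2+p4'·p4·p2·p0')·p2'   [absorption]
= (p4+p4·p2·p4+p0·p4'·p4·p2+p4'·p4·p2·p0')·p2'   [double negation]
= (p4+p4·p2·p4+p4'·p4·p2)·p2'   [distribution]
= (p4+p4·p2)·p2'   [distribution]
= p4·p2'   [absorption]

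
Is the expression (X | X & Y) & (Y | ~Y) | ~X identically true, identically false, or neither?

(X | X & Y) & (Y | ~Y) | ~X
= X | X & Y | ~X
= X | ~X
= 1

identically true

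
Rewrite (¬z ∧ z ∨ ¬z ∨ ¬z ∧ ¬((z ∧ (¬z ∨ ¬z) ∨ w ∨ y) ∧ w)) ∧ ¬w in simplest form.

(¬z ∧ z ∨ ¬z ∨ ¬z ∧ ¬((z ∧ (¬z ∨ ¬z) ∨ w ∨ y) ∧ w)) ∧ ¬w
= (¬z ∧ z ∨ ¬z ∨ ¬z ∧ ¬((z ∧ ¬z ∨ w ∨ y) ∧ w)) ∧ ¬w   — idempotence
= (¬z ∧ z ∨ ¬z ∨ ¬z ∧ ¬((w ∨ y) ∧ w)) ∧ ¬w   — complement / identity
= (¬z ∧ z ∨ ¬z ∨ ¬z ∧ ¬w) ∧ ¬w   — absorption
= (¬z ∧ z ∨ ¬z) ∧ ¬w   — absorption
= ¬z ∧ ¬w   — complement / identity

¬z ∧ ¬w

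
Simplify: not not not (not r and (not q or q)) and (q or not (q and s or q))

not not not (not r and (not q or q)) and (q or not (q and s or q))
= not (not r and (not q or q)) and (q or not (q and s or q))   (double negation)
= not not r and (q or not (q and s or q))   (complement / identity)
= not not r and (q or not q)   (absorption)
= not not r   (complement / identity)
= r   (double negation)

r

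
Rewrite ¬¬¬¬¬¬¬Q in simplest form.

¬Q

¬¬¬¬¬¬¬Q
= ¬¬¬¬¬Q   — double negation
= ¬¬¬Q   — double negation
= ¬Q   — double negation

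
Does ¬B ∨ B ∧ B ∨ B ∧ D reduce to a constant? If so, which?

yes, True

¬B ∨ B ∧ B ∨ B ∧ D
= ¬B ∨ (B ∨ D) ∧ B
= ¬B ∨ B
= True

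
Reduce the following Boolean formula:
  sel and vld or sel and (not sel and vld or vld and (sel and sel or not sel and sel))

vld and sel

sel and vld or sel and (not sel and vld or vld and (sel and sel or not sel and sel))
= sel and vld or sel and (not sel and vld or vld and sel)   [distribution]
= sel and vld or sel and vld   [distribution]
= (vld or vld) and sel   [distribution]
= vld and sel   [idempotence]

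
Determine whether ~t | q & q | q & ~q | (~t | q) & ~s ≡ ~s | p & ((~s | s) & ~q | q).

E1: ~t | q & q | q & ~q | (~t | q) & ~s
    = ~t | q | (~t | q) & ~s   (distribution)
    = ~t | q   (absorption)
E2: ~s | p & ((~s | s) & ~q | q)
    = ~s | p & (~q | q)   (complement / identity)
    = ~s | p   (complement / identity)
These differ: at p=0, q=0, s=1, t=0, E1 = 1 but E2 = 0.

No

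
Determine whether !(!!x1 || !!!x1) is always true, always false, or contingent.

always false

!(!!x1 || !!!x1)
= !x1 && !!x1   (De Morgan)
= !x1 && x1   (double negation)
= false   (complement)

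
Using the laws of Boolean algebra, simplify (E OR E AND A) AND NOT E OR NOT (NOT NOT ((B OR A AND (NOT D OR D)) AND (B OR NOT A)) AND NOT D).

NOT B OR D

(E OR E AND A) AND NOT E OR NOT (NOT NOT ((B OR A AND (NOT D OR D)) AND (B OR NOT A)) AND NOT D)
= (E OR E AND A) AND NOT E OR NOT (NOT NOT ((B OR A) AND (B OR NOT A)) AND NOT D)   [complement / identity]
= E AND NOT E OR NOT (NOT NOT ((B OR A) AND (B OR NOT A)) AND NOT D)   [absorption]
= E AND NOT E OR NOT (NOT NOT (A AND NOT A OR B) AND NOT D)   [distribution]
= NOT (NOT NOT (A AND NOT A OR B) AND NOT D)   [complement / identity]
= NOT (NOT NOT B AND NOT D)   [complement / identity]
= NOT B OR D   [De Morgan]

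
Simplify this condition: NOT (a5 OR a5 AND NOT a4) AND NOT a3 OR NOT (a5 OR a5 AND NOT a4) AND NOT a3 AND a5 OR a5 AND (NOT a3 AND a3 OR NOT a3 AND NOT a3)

NOT a3

NOT (a5 OR a5 AND NOT a4) AND NOT a3 OR NOT (a5 OR a5 AND NOT a4) AND NOT a3 AND a5 OR a5 AND (NOT a3 AND a3 OR NOT a3 AND NOT a3)
= NOT (a5 OR a5 AND NOT a4) AND NOT a3 OR NOT (a5 OR a5 AND NOT a4) AND NOT a3 AND a5 OR a5 AND NOT a3   (distribution)
= NOT (a5 OR a5 AND NOT a4) AND NOT a3 OR a5 AND NOT a3   (absorption)
= NOT a5 AND NOT a3 OR a5 AND NOT a3   (absorption)
= NOT a3   (distribution)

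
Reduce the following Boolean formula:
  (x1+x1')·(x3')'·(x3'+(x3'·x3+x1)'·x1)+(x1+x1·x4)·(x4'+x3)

(x1+x1')·(x3')'·(x3'+(x3'·x3+x1)'·x1)+(x1+x1·x4)·(x4'+x3)
= (x1+x1')·(x3')'·(x3'+x1'·x1)+(x1+x1·x4)·(x4'+x3)   — complement / identity
= (x1+x1')·(x3')'·x3'+(x1+x1·x4)·(x4'+x3)   — complement / identity
= (x1+x1')·x3·x3'+(x1+x1·x4)·(x4'+x3)   — double negation
= x3·x3'+(x1+x1·x4)·(x4'+x3)   — complement / identity
= (x1+x1·x4)·(x4'+x3)   — complement / identity
= x1·(x4'+x3)   — absorption

x1·(x4'+x3)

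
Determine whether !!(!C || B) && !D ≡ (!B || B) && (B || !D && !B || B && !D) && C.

No

E1: !!(!C || B) && !D
    = (!C || B) && !D   (double negation)
E2: (!B || B) && (B || !D && !B || B && !D) && C
    = (B || !D && !B || B && !D) && C   (complement / identity)
    = (B || !D) && C   (distribution)
These differ: at B=1, C=0, D=0, E1 = 1 but E2 = 0.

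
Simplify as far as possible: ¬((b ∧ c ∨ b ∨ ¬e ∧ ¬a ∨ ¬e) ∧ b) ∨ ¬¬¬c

¬b ∨ ¬c

¬((b ∧ c ∨ b ∨ ¬e ∧ ¬a ∨ ¬e) ∧ b) ∨ ¬¬¬c
= ¬((b ∧ c ∨ b ∨ ¬e) ∧ b) ∨ ¬¬¬c   — absorption
= ¬((b ∨ ¬e) ∧ b) ∨ ¬¬¬c   — absorption
= ¬b ∨ ¬¬¬c   — absorption
= ¬b ∨ ¬c   — double negation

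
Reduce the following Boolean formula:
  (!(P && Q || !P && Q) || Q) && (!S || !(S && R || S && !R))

(!(P && Q || !P && Q) || Q) && (!S || !(S && R || S && !R))
= (!Q || Q) && (!S || !(S && R || S && !R))   — distribution
= (!Q || Q) && (!S || !S)   — distribution
= (!Q || Q) && !S   — idempotence
= !S   — complement / identity

!S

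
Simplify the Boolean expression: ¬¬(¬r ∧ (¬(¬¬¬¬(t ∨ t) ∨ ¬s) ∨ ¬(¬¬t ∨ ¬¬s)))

¬¬(¬r ∧ (¬(¬¬¬¬(t ∨ t) ∨ ¬s) ∨ ¬(¬¬t ∨ ¬¬s)))
= ¬¬(¬r ∧ (¬(¬¬¬¬(t ∨ t) ∨ ¬s) ∨ ¬t ∧ ¬s))
= ¬¬(¬r ∧ (¬(¬¬¬¬t ∨ ¬s) ∨ ¬t ∧ ¬s))
= ¬¬(¬r ∧ (¬(¬¬t ∨ ¬s) ∨ ¬t ∧ ¬s))
= ¬¬(¬r ∧ (¬t ∧ s ∨ ¬t ∧ ¬s))
= ¬r ∧ (¬t ∧ s ∨ ¬t ∧ ¬s)
= ¬r ∧ ¬t

¬r ∧ ¬t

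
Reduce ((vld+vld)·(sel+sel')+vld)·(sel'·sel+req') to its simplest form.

((vld+vld)·(sel+sel')+vld)·(sel'·sel+req')
= (vld+vld+vld)·(sel'·sel+req')   [complement / identity]
= (vld+vld)·(sel'·sel+req')   [idempotence]
= vld·(sel'·sel+req')   [idempotence]
= vld·req'   [complement / identity]

vld·req'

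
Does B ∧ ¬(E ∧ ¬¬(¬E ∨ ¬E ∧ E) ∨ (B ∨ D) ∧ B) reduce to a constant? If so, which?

B ∧ ¬(E ∧ ¬¬(¬E ∨ ¬E ∧ E) ∨ (B ∨ D) ∧ B)
= B ∧ ¬(E ∧ ¬¬¬E ∨ (B ∨ D) ∧ B)
= B ∧ ¬(E ∧ ¬E ∨ (B ∨ D) ∧ B)
= B ∧ ¬((B ∨ D) ∧ B)
= B ∧ ¬B
= False

yes, False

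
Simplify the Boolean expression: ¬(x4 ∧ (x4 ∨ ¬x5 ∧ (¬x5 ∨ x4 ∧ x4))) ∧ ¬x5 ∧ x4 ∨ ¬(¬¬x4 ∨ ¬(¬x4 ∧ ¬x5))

¬(x4 ∧ (x4 ∨ ¬x5 ∧ (¬x5 ∨ x4 ∧ x4))) ∧ ¬x5 ∧ x4 ∨ ¬(¬¬x4 ∨ ¬(¬x4 ∧ ¬x5))
= ¬(x4 ∧ (x4 ∨ ¬x5 ∧ (¬x5 ∨ x4 ∧ x4))) ∧ ¬x5 ∧ x4 ∨ ¬x4 ∧ ¬x4 ∧ ¬x5   — De Morgan
= ¬(x4 ∧ (x4 ∨ ¬x5 ∧ (¬x5 ∨ x4))) ∧ ¬x5 ∧ x4 ∨ ¬x4 ∧ ¬x4 ∧ ¬x5   — idempotence
= ¬(x4 ∧ (x4 ∨ ¬x5)) ∧ ¬x5 ∧ x4 ∨ ¬x4 ∧ ¬x4 ∧ ¬x5   — absorption
= ¬x4 ∧ ¬x5 ∧ x4 ∨ ¬x4 ∧ ¬x4 ∧ ¬x5   — absorption
= ¬x4 ∧ ¬x5   — distribution

¬x4 ∧ ¬x5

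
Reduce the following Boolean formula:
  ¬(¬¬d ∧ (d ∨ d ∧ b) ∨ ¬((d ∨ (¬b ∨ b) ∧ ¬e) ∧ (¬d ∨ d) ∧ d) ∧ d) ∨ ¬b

¬d ∨ ¬b

¬(¬¬d ∧ (d ∨ d ∧ b) ∨ ¬((d ∨ (¬b ∨ b) ∧ ¬e) ∧ (¬d ∨ d) ∧ d) ∧ d) ∨ ¬b
= ¬(¬¬d ∧ d ∨ ¬((d ∨ (¬b ∨ b) ∧ ¬e) ∧ (¬d ∨ d) ∧ d) ∧ d) ∨ ¬b
= ¬(¬¬d ∧ d ∨ ¬((d ∨ (¬b ∨ b) ∧ ¬e) ∧ d) ∧ d) ∨ ¬b
= ¬(¬¬d ∧ d ∨ ¬((d ∨ ¬e) ∧ d) ∧ d) ∨ ¬b
= ¬(¬¬d ∧ d ∨ ¬d ∧ d) ∨ ¬b
= ¬(d ∧ d ∨ ¬d ∧ d) ∨ ¬b
= ¬d ∨ ¬b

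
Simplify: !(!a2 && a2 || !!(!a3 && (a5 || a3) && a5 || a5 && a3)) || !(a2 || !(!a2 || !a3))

!(!a2 && a2 || !!(!a3 && (a5 || a3) && a5 || a5 && a3)) || !(a2 || !(!a2 || !a3))
= !(!a2 && a2 || !!(!a3 && (a5 || a3) && a5 || a5 && a3)) || !(a2 || a2 && a3)
= !!!(!a3 && (a5 || a3) && a5 || a5 && a3) || !(a2 || a2 && a3)
= !!!(!a3 && a5 || a5 && a3) || !(a2 || a2 && a3)
= !!!(!a3 && a5 || a5 && a3) || !a2
= !!!a5 || !a2
= !a5 || !a2

!a5 || !a2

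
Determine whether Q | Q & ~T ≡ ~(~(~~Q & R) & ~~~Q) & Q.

Yes

E1: Q | Q & ~T
    = Q
E2: ~(~(~~Q & R) & ~~~Q) & Q
    = (~~Q & R | ~~Q) & Q
    = ~~Q & Q
    = Q & Q
    = Q
Both reduce to Q, so they are equivalent.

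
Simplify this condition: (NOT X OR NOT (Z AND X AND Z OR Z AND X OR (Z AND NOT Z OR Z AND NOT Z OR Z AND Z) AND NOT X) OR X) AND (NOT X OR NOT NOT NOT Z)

(NOT X OR NOT (Z AND X AND Z OR Z AND X OR (Z AND NOT Z OR Z AND NOT Z OR Z AND Z) AND NOT X) OR X) AND (NOT X OR NOT NOT NOT Z)
= (NOT X OR NOT (Z AND X AND Z OR Z AND X OR (Z AND NOT Z OR Z AND NOT Z OR Z AND Z) AND NOT X) OR X) AND (NOT X OR NOT Z)   (double negation)
= (NOT X OR NOT (Z AND X AND Z OR Z AND X OR (Z AND NOT Z OR Z AND Z) AND NOT X) OR X) AND (NOT X OR NOT Z)   (complement / identity)
= (NOT X OR NOT (Z AND X AND Z OR Z AND X OR Z AND NOT X) OR X) AND (NOT X OR NOT Z)   (distribution)
= (NOT X OR NOT (Z AND X OR Z AND NOT X) OR X) AND (NOT X OR NOT Z)   (absorption)
= (NOT X OR NOT Z OR X) AND (NOT X OR NOT Z)   (distribution)
= NOT X OR NOT Z   (absorption)

NOT X OR NOT Z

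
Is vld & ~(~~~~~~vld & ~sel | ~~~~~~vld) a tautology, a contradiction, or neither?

contradiction

vld & ~(~~~~~~vld & ~sel | ~~~~~~vld)
= vld & ~~~~~~~vld
= vld & ~~~~~vld
= vld & ~~~vld
= vld & ~vld
= 0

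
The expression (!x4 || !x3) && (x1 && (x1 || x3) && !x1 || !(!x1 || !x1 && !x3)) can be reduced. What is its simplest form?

(!x4 || !x3) && x1

(!x4 || !x3) && (x1 && (x1 || x3) && !x1 || !(!x1 || !x1 && !x3))
= (!x4 || !x3) && (x1 && !x1 || !(!x1 || !x1 && !x3))   [absorption]
= (!x4 || !x3) && (x1 && !x1 || !!x1)   [absorption]
= (!x4 || !x3) && (x1 && !x1 || x1)   [double negation]
= (!x4 || !x3) && x1   [complement / identity]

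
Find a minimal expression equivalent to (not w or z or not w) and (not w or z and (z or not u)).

(not w or z or not w) and (not w or z and (z or not u))
= not w or (z or not w) and z and (z or not u)   — distribution
= not w or (z or not w) and z   — absorption
= not w or z   — absorption

not w or z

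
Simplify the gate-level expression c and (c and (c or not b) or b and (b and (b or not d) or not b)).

c

c and (c and (c or not b) or b and (b and (b or not d) or not b))
= c and (c and (c or not b) or b and (b or not b))   — absorption
= c and (c and (c or not b) or b)   — complement / identity
= c and (c or b)   — absorption
= c   — absorption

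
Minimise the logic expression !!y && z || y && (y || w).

!!y && z || y && (y || w)
= y && z || y && (y || w)   (double negation)
= y && z || y   (absorption)
= y   (absorption)

y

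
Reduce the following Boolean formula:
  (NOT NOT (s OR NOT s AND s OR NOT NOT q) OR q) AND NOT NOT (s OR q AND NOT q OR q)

(NOT NOT (s OR NOT s AND s OR NOT NOT q) OR q) AND NOT NOT (s OR q AND NOT q OR q)
= (NOT NOT (s OR NOT s AND s OR q) OR q) AND NOT NOT (s OR q AND NOT q OR q)   — double negation
= (NOT NOT (s OR q) OR q) AND NOT NOT (s OR q AND NOT q OR q)   — complement / identity
= (NOT NOT (s OR q) OR q) AND NOT NOT (s OR q)   — complement / identity
= NOT NOT (s OR q)   — absorption
= s OR q   — double negation

s OR q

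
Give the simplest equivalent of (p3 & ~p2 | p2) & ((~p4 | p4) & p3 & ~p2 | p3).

p3

(p3 & ~p2 | p2) & ((~p4 | p4) & p3 & ~p2 | p3)
= (p3 & ~p2 | p2) & (p3 & ~p2 | p3)   — complement / identity
= p2 & p3 | p3 & ~p2   — distribution
= p3   — distribution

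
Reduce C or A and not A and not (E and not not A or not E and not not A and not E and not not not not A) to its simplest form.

C or A and not A and not (E and not not A or not E and not not A and not E and not not not not A)
= C or A and not A and not (E and not not A or not E and not not A and not E and not not A)
= C or A and not A and not (E and not not A or not E and not not A)
= C or A and not A and not not not A
= C or A and not A and not A
= C or A and not A
= C

C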